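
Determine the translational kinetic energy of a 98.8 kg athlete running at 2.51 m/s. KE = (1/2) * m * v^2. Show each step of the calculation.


KE = 0.5 * m * v^2
= 0.5 * 98.8 * 2.51^2
= 0.5 * 98.8 * 6.3001
= 311.22 J

311.22 J


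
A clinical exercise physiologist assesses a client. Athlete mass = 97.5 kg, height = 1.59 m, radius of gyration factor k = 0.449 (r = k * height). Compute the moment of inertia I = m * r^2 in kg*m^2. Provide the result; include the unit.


r = k * height = 0.449 * 1.59 = 0.71391 m
r^2 = 0.71391^2 = 0.509667
I = 97.5 * 0.509667 = 49.693 kg*m^2

49.693 kg*m^2


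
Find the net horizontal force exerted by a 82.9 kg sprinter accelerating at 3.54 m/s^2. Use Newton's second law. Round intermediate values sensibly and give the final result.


Newton's second law: F = m * a
F = 82.9 * 3.54 = 293.47 N

293.47 N


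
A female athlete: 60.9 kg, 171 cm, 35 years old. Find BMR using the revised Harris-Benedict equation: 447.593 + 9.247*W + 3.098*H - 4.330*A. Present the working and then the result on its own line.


Intercept = 447.593
Weight contribution = 9.247 * 60.9 = 563.1423
Height contribution = 3.098 * 171 = 529.758
Age contribution = 4.33 * 35 = 151.55
BMR = 447.593 + 563.1423 + 529.758 - 151.55
= 1388.94 kcal/day

1388.94 kcal/day


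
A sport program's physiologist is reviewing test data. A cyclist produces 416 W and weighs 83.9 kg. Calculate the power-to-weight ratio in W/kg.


P/W = power / mass
= 416 / 83.9
= 4.958 W/kg

4.958 W/kg


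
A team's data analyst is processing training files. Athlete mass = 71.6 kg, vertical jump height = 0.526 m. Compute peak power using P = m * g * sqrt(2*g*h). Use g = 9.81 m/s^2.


sqrt(2 * 9.81 * 0.526) = sqrt(10.32012) = 3.212494 m/s
P = 71.6 * 9.81 * 3.212494
= 2256.44 W

2256.44 W


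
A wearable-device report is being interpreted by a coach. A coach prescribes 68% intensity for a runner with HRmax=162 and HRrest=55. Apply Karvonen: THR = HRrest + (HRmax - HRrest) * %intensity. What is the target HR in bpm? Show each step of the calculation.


Heart rate reserve = 162 - 55 = 107
Intensity fraction = 68 / 100 = 0.68
THR = 55 + 107 * 0.68 = 127.76 bpm

127.76 bpm


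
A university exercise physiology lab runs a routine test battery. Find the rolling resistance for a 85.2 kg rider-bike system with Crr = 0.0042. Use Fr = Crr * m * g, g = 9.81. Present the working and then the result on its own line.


m * g = 85.2 * 9.81 = 835.812 N
Fr = 0.0042 * 835.812 = 3.51 N

3.51 N


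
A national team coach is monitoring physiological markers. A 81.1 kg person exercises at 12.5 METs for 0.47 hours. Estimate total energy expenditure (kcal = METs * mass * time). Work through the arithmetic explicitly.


Energy = METs * mass(kg) * time(h)
= 12.5 * 81.1 * 0.47
= 476.46 kcal

476.46 kcal


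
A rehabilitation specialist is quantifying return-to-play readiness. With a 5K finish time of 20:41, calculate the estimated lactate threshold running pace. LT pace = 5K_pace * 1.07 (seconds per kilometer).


Race duration = 1241 s for 5 km
Average pace = 1241 / 5 = 248.2 s/km
LT pace = 248.2 * 1.07
= 265.57 s/km

265.57 s/km


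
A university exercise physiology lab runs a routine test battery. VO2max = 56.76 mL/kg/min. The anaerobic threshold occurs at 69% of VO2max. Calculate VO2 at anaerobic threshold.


AT fraction = 69 / 100 = 0.69
AT VO2 = 56.76 * 0.69
= 39.16 mL/kg/min

39.16 mL/kg/min


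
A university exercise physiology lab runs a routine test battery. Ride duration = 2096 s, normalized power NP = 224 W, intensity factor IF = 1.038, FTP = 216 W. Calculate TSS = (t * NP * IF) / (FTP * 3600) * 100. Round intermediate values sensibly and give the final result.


Numerator = 2096 * 224 * 1.038 = 487345.152
Denominator = 216 * 3600 = 777600
TSS = 487345.152 / 777600 * 100
= 62.67

62.67 TSS


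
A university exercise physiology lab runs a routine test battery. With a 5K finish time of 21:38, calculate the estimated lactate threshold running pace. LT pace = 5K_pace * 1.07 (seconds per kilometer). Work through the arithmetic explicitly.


Race duration = 1298 s for 5 km
Average pace = 1298 / 5 = 259.6 s/km
LT pace = 259.6 * 1.07
= 277.77 s/km

277.77 s/km


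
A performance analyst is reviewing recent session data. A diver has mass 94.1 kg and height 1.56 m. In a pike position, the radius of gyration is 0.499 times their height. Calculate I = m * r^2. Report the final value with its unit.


r = 0.499 * 1.56 = 0.77844 m
I = m * r^2 = 94.1 * 0.605969 = 57.022 kg*m^2

57.022 kg*m^2


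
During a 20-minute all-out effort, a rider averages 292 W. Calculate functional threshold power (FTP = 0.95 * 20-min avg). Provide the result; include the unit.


FTP = 0.95 * 292
= 277.4 W

277.4 W


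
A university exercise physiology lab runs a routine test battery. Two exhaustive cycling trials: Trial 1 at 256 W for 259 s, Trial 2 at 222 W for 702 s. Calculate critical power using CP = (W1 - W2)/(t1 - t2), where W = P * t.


W1 = 256 * 259 = 66304 J
W2 = 222 * 702 = 155844 J
CP = (66304 - 155844) / (259 - 702)
= -89540 / -443
= 202.12 W

202.12 W


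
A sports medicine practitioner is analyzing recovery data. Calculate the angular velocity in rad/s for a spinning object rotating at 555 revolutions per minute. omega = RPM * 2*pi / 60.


omega = RPM * 2*pi / 60
= 555 * 6.28318531 / 60
= 58.119 rad/s

58.119 rad/s


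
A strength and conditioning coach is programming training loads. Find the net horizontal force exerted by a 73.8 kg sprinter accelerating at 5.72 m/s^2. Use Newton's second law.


Newton's second law: F = m * a
F = 73.8 * 5.72 = 422.14 N

422.14 N


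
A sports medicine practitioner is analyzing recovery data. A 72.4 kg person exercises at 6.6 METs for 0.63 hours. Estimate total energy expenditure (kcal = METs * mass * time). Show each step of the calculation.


Energy = METs * mass(kg) * time(h)
= 6.6 * 72.4 * 0.63
= 301.04 kcal

301.04 kcal


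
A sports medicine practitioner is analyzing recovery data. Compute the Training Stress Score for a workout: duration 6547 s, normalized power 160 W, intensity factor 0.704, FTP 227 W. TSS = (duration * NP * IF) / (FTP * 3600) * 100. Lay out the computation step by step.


Product = 6547 * 160 * 0.704 = 737454.08
Base = 227 * 3600 = 817200
TSS = 737454.08 / 817200 * 100 = 90.24

90.24 TSS


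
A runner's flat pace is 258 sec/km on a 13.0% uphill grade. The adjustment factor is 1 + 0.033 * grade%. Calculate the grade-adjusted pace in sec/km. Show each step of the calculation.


Factor = 1 + 0.033 * 13.0 = 1.429
Adjusted pace = 258 * 1.429
= 368.68 sec/km

368.68 s/km


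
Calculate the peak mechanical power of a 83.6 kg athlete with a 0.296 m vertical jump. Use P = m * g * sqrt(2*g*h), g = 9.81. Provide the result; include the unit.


First, sqrt(2gh) = sqrt(2 * 9.81 * 0.296)
= sqrt(5.80752) = 2.40988 m/s
Power = 83.6 * 9.81 * 2.40988 = 1976.38 W

1976.38 W


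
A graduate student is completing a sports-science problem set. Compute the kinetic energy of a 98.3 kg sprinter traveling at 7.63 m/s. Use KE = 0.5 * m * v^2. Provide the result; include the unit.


Velocity squared = 58.2169
KE = 0.5 * 98.3 * 58.2169 = 2861.36 J

2861.36 J


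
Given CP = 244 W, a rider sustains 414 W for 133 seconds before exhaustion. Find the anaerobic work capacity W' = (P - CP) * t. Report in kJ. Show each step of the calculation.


Excess power = 414 - 244 = 170 W
Work above CP = 170 * 133 = 22610 J
W' = 22.61 kJ

22.61 kJ


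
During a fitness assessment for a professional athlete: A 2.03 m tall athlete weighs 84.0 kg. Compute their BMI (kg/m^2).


height^2 = 4.1209 m^2
BMI = 84.0 / 4.1209 = 20.38 kg/m^2

20.38 kg/m^2


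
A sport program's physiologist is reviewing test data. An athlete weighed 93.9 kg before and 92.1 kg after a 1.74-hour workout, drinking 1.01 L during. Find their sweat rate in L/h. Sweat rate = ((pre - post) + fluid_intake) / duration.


Body mass change = 1.8 kg
Total sweat loss = 1.8 + 1.01 = 2.81 L
Rate = 2.81 / 1.74 = 1.615 L/h

1.615 L/h


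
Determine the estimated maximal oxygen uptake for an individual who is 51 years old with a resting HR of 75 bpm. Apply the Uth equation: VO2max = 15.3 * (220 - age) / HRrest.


HRmax = 220 - 51 = 169
VO2max = 15.3 * (169 / 75)
= 15.3 * 2.2533
= 34.48 mL/kg/min

34.48 mL/kg/min


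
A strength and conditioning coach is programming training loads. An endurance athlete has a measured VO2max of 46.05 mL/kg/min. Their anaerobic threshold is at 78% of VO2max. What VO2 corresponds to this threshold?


Anaerobic threshold VO2 = VO2max * 78%
= 46.05 * 0.78
= 35.92 mL/kg/min

35.92 mL/kg/min


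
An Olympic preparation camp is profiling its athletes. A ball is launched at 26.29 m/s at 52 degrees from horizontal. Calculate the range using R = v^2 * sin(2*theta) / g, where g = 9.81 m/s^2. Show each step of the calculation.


sin(2 * 52) = sin(104) = 0.970296
v^2 = 26.29^2 = 691.1641
R = 691.1641 * 0.970296 / 9.81
= 68.362 m

68.362 m


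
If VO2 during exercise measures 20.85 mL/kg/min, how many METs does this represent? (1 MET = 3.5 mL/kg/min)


METs = VO2 / 3.5 = 20.85 / 3.5 = 5.96

5.96 METs


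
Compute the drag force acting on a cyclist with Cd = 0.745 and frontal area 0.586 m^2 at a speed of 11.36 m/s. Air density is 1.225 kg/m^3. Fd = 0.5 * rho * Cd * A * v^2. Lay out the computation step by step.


Step 1: v^2 = 129.0496
Step 2: Fd = 0.5 * 1.225 * 0.745 * 0.586 * 129.0496
= 34.508 N

34.508 N


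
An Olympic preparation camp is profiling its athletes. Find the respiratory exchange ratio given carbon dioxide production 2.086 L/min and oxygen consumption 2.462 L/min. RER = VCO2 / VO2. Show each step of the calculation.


VCO2 = 2.086 L/min
VO2 = 2.462 L/min
RER = 2.086 / 2.462 = 0.8473

0.8473


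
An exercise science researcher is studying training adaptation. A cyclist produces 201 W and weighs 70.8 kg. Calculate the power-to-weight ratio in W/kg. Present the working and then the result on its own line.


P/W = power / mass
= 201 / 70.8
= 2.839 W/kg

2.839 W/kg


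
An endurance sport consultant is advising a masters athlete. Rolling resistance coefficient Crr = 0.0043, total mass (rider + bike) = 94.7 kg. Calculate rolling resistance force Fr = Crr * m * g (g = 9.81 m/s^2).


Fr = Crr * m * g
= 0.0043 * 94.7 * 9.81
= 3.995 N

3.995 N


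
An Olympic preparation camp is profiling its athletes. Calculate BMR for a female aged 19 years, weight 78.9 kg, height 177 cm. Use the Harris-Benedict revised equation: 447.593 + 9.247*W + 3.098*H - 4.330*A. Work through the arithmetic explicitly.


Substituting values:
W term = 9.247 * 78.9 = 729.5883
H term = 3.098 * 177 = 548.346
A term = 4.330 * 19 = 82.27
BMR = 1643.26 kcal/day

1643.26 kcal/day


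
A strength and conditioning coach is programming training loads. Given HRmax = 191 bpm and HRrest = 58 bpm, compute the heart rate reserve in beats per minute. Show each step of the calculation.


Heart rate reserve = maximum HR minus resting HR
HRR = 191 - 58 = 133 bpm

133 bpm


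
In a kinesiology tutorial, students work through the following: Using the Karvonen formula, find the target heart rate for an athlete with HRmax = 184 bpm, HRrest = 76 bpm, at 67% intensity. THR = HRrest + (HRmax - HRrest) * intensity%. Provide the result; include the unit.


HRR = 184 - 76 = 108
THR = 76 + 108 * 0.67
= 76 + 72.36
= 148.36 bpm

148.36 bpm


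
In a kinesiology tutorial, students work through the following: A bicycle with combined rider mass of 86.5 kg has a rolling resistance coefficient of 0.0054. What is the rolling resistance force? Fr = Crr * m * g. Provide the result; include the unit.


Fr = 0.0054 * 86.5 * 9.81
= 0.4671 * 9.81
= 4.582 N

4.582 N


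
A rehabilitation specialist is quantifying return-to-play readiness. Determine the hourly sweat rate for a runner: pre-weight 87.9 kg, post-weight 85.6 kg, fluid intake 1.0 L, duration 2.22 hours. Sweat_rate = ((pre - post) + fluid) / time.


Mass lost = 87.9 - 85.6 = 2.3 kg
Add fluid consumed: 2.3 + 1.0 = 3.3 L total sweat
Sweat rate = 3.3 / 2.22 = 1.486 L/h

1.486 L/h


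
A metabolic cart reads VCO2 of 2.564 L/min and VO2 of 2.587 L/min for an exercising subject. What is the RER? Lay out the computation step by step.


RER = VCO2 / VO2 = 2.564 / 2.587 = 0.9911

0.9911


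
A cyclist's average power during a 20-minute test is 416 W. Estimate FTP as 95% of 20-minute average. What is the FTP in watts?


FTP = 20-min power * 0.95
= 416 * 0.95
= 395.2 W

395.2 W


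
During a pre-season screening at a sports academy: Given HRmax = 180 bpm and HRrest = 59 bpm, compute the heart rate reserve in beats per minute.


Heart rate reserve = maximum HR minus resting HR
HRR = 180 - 59 = 121 bpm

121 bpm


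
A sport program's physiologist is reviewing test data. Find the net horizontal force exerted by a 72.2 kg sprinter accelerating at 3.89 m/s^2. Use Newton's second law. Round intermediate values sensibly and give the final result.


Newton's second law: F = m * a
F = 72.2 * 3.89 = 280.86 N

280.86 N


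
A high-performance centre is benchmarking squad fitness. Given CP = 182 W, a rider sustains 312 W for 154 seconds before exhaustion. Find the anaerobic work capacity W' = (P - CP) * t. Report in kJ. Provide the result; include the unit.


Excess power = 312 - 182 = 130 W
Work above CP = 130 * 154 = 20020 J
W' = 20.02 kJ

20.02 kJ


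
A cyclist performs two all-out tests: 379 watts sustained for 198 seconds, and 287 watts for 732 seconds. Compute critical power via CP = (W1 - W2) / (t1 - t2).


W1 = P1 * t1 = 379 * 198 = 75042 J
W2 = P2 * t2 = 287 * 732 = 210084 J
CP = (75042 - 210084) / (198 - 732)
= 252.89 W

252.89 W


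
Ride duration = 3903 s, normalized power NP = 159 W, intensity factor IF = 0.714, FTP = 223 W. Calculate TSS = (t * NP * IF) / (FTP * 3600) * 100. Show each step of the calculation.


Numerator = 3903 * 159 * 0.714 = 443091.978
Denominator = 223 * 3600 = 802800
TSS = 443091.978 / 802800 * 100
= 55.19

55.19 TSS


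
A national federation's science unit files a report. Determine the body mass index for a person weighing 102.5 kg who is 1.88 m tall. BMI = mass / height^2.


BMI = mass / height^2
= 102.5 / 1.88^2
= 102.5 / 3.5344
= 29.0 kg/m^2

29.0 kg/m^2


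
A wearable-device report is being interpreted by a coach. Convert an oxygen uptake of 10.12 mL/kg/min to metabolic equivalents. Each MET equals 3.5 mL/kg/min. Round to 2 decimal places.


One MET = 3.5 mL/kg/min
Number of METs = 10.12 / 3.5
= 2.89 METs

2.89 METs


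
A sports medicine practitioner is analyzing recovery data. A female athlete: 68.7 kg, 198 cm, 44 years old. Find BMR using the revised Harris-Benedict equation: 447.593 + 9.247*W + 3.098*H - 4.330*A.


Intercept = 447.593
Weight contribution = 9.247 * 68.7 = 635.2689
Height contribution = 3.098 * 198 = 613.404
Age contribution = 4.33 * 44 = 190.52
BMR = 447.593 + 635.2689 + 613.404 - 190.52
= 1505.75 kcal/day

1505.75 kcal/day


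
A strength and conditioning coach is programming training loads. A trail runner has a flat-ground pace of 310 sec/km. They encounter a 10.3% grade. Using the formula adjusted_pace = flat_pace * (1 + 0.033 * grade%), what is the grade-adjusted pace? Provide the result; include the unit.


Grade factor = 1 + 0.033 * 10.3 = 1.3399
Adjusted = 310 * 1.3399 = 415.37 sec/km

415.37 s/km


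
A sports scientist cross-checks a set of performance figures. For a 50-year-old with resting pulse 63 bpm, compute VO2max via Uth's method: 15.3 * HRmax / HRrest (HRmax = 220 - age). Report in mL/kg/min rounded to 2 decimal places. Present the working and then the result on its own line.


Step 1: HRmax = 220 - 50 = 170 bpm
Step 2: Ratio = 170 / 63 = 2.6984
Step 3: VO2max = 15.3 * 2.6984 = 41.29 mL/kg/min

41.29 mL/kg/min


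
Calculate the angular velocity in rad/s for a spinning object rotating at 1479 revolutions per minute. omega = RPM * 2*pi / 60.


omega = RPM * 2*pi / 60
= 1479 * 6.28318531 / 60
= 154.881 rad/s

154.881 rad/s


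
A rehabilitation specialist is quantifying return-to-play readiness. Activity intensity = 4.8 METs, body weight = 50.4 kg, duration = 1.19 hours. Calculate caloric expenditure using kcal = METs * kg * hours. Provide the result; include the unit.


kcal = 4.8 * 50.4 * 1.19
= 241.92 * 1.19
= 287.88 kcal

287.88 kcal


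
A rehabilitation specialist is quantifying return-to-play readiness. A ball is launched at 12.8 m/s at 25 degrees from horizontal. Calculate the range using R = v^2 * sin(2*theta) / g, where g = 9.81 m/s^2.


sin(2 * 25) = sin(50) = 0.766044
v^2 = 12.8^2 = 163.84
R = 163.84 * 0.766044 / 9.81
= 12.794 m

12.794 m


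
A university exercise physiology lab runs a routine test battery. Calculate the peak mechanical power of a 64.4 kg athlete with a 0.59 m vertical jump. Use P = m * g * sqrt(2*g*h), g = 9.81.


First, sqrt(2gh) = sqrt(2 * 9.81 * 0.59)
= sqrt(11.5758) = 3.402323 m/s
Power = 64.4 * 9.81 * 3.402323 = 2149.47 W

2149.47 W


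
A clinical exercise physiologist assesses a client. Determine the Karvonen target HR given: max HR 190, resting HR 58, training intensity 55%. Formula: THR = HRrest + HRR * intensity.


HRR = HRmax - HRrest = 190 - 58 = 132
THR = 58 + 132 * 0.55
= 130.6 bpm

130.6 bpm


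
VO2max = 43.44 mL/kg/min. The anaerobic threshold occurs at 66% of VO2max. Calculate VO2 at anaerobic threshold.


AT fraction = 66 / 100 = 0.66
AT VO2 = 43.44 * 0.66
= 28.67 mL/kg/min

28.67 mL/kg/min


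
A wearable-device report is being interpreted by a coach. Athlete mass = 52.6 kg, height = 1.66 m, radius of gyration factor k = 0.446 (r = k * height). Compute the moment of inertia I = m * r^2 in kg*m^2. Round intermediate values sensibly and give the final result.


r = k * height = 0.446 * 1.66 = 0.74036 m
r^2 = 0.74036^2 = 0.548133
I = 52.6 * 0.548133 = 28.832 kg*m^2

28.832 kg*m^2


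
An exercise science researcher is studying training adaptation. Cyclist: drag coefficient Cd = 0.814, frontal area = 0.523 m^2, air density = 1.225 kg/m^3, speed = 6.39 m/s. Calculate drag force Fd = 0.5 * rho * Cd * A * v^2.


v^2 = 6.39^2 = 40.8321
Fd = 0.5 * 1.225 * 0.814 * 0.523 * 40.8321
= 10.647 N

10.647 N


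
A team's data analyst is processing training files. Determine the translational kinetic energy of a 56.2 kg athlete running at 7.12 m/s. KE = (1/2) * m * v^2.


KE = 0.5 * m * v^2
= 0.5 * 56.2 * 7.12^2
= 0.5 * 56.2 * 50.6944
= 1424.51 J

1424.51 J


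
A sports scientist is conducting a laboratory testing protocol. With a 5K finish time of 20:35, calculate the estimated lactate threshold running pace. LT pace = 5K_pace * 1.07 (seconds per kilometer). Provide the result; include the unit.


Race duration = 1235 s for 5 km
Average pace = 1235 / 5 = 247.0 s/km
LT pace = 247.0 * 1.07
= 264.29 s/km

264.29 s/km


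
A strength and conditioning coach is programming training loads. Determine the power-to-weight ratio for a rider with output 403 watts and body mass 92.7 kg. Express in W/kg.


P/W = 403 / 92.7 = 4.347 W/kg

4.347 W/kg


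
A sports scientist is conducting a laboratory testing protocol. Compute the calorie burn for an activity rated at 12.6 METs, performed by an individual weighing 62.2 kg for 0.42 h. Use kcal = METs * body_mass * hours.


Product of METs and mass = 12.6 * 62.2 = 783.72
Total kcal = 783.72 * 0.42 = 329.16 kcal

329.16 kcal


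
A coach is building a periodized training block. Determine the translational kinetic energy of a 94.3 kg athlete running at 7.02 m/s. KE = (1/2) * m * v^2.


KE = 0.5 * m * v^2
= 0.5 * 94.3 * 7.02^2
= 0.5 * 94.3 * 49.2804
= 2323.57 J

2323.57 J


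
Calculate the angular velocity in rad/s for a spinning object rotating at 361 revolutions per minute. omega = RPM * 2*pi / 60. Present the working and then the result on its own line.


omega = RPM * 2*pi / 60
= 361 * 6.28318531 / 60
= 37.804 rad/s

37.804 rad/s


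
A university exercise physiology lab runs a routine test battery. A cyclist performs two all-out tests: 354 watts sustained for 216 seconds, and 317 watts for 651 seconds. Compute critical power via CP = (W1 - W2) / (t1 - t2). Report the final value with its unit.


W1 = P1 * t1 = 354 * 216 = 76464 J
W2 = P2 * t2 = 317 * 651 = 206367 J
CP = (76464 - 206367) / (216 - 651)
= 298.63 W

298.63 W


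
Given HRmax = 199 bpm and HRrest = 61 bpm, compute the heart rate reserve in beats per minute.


Heart rate reserve = maximum HR minus resting HR
HRR = 199 - 61 = 138 bpm

138 bpm


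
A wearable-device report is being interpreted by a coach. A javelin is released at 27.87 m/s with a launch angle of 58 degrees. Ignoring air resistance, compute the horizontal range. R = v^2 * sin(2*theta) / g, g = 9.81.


Launch speed squared = 776.7369
sin(2 * 58 deg) = 0.898794
Range = 776.7369 * 0.898794 / 9.81
= 71.165 m

71.165 m


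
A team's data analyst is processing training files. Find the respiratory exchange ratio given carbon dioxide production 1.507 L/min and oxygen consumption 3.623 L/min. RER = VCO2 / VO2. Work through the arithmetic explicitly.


VCO2 = 1.507 L/min
VO2 = 3.623 L/min
RER = 1.507 / 3.623 = 0.416

0.416


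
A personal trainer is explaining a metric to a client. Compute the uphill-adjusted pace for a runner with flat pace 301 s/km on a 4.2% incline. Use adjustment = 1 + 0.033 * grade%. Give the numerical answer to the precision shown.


Adjustment factor = 1 + 0.033 * 4.2 = 1.1386
Grade-adjusted pace = 301 * 1.1386 = 342.72 s/km

342.72 s/km


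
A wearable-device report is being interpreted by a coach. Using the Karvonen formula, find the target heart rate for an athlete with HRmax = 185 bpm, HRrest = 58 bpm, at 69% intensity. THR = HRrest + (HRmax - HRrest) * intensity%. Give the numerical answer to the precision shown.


HRR = 185 - 58 = 127
THR = 58 + 127 * 0.69
= 58 + 87.63
= 145.63 bpm

145.63 bpm


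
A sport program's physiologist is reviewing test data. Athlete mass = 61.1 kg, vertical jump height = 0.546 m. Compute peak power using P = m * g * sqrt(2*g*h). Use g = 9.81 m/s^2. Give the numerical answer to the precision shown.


sqrt(2 * 9.81 * 0.546) = sqrt(10.71252) = 3.272999 m/s
P = 61.1 * 9.81 * 3.272999
= 1961.81 W

1961.81 W


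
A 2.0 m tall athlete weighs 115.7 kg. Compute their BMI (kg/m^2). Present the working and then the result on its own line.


height^2 = 4.0 m^2
BMI = 115.7 / 4.0 = 28.93 kg/m^2

28.93 kg/m^2


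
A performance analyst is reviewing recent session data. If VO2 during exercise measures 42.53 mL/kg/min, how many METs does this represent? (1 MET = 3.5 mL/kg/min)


METs = VO2 / 3.5 = 42.53 / 3.5 = 12.15

12.15 METs


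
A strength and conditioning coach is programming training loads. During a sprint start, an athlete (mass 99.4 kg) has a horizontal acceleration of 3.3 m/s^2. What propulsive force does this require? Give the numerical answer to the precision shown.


Propulsive force = mass * acceleration
= 99.4 kg * 3.3 m/s^2
= 328.02 N

328.02 N


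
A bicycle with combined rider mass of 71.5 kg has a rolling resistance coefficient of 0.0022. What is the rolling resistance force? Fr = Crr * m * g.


Fr = 0.0022 * 71.5 * 9.81
= 0.1573 * 9.81
= 1.543 N

1.543 N


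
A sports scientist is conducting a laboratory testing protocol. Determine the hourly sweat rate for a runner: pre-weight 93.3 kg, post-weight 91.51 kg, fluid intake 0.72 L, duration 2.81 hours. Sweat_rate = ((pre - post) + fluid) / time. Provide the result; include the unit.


Mass lost = 93.3 - 91.51 = 1.79 kg
Add fluid consumed: 1.79 + 0.72 = 2.51 L total sweat
Sweat rate = 2.51 / 2.81 = 0.893 L/h

0.893 L/h


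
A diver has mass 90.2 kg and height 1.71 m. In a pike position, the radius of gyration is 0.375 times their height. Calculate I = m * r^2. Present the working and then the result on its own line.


r = 0.375 * 1.71 = 0.64125 m
I = m * r^2 = 90.2 * 0.411202 = 37.09 kg*m^2

37.09 kg*m^2


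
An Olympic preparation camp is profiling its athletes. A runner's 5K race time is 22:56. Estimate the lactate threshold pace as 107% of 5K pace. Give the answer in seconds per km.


Total race time = 22*60 + 56 = 1376 seconds
5K pace = 1376 / 5 = 275.2 sec/km
LT pace = 275.2 * 1.07 = 294.46 sec/km

294.46 s/km


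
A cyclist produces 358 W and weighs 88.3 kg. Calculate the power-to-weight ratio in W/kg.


P/W = power / mass
= 358 / 88.3
= 4.054 W/kg

4.054 W/kg


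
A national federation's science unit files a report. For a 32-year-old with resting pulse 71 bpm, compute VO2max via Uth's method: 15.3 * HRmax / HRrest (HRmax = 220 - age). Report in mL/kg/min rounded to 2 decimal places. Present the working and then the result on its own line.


Step 1: HRmax = 220 - 32 = 188 bpm
Step 2: Ratio = 188 / 71 = 2.6479
Step 3: VO2max = 15.3 * 2.6479 = 40.51 mL/kg/min

40.51 mL/kg/min


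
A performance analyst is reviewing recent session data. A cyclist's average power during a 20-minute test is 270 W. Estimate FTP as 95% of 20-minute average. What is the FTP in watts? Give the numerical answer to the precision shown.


FTP = 20-min power * 0.95
= 270 * 0.95
= 256.5 W

256.5 W


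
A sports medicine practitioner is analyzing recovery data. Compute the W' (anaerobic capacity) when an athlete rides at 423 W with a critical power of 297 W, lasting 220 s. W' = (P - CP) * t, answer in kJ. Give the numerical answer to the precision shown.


Above-CP power = 126 W
Duration = 220 s
W' = 126 * 220 = 27720 J
Convert: 27720 / 1000 = 27.72 kJ

27.72 kJ


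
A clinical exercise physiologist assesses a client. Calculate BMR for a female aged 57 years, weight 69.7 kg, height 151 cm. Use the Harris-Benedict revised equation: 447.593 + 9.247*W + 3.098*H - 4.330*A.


Substituting values:
W term = 9.247 * 69.7 = 644.5159
H term = 3.098 * 151 = 467.798
A term = 4.330 * 57 = 246.81
BMR = 1313.1 kcal/day

1313.1 kcal/day


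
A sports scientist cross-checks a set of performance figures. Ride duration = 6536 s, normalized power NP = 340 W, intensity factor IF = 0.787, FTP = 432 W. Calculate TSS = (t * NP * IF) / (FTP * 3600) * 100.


Numerator = 6536 * 340 * 0.787 = 1748902.88
Denominator = 432 * 3600 = 1555200
TSS = 1748902.88 / 1555200 * 100
= 112.46

112.46 TSS


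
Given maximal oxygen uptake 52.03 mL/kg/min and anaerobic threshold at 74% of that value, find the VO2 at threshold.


Percentage as decimal = 0.74
VO2 at AT = 52.03 * 0.74 = 38.5 mL/kg/min

38.5 mL/kg/min


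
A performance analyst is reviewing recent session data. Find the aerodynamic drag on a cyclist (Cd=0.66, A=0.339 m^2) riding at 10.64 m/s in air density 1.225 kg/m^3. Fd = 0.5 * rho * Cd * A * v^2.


Fd = 0.5 * 1.225 * 0.66 * 0.339 * 10.64^2
= 0.5 * 1.225 * 0.66 * 0.339 * 113.2096
= 15.514 N

15.514 N


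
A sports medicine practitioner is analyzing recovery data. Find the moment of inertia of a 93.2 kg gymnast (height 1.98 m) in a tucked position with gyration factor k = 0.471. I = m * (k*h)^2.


Radius of gyration = 0.471 * 1.98 = 0.93258 m
I = 93.2 * 0.93258^2
= 93.2 * 0.869705
= 81.057 kg*m^2

81.057 kg*m^2


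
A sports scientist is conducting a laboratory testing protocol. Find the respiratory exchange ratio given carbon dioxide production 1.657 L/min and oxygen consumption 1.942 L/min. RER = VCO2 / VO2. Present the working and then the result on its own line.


VCO2 = 1.657 L/min
VO2 = 1.942 L/min
RER = 1.657 / 1.942 = 0.8532

0.8532


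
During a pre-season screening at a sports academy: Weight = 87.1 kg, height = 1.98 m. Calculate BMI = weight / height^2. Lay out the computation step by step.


height^2 = 1.98^2 = 3.9204
BMI = 87.1 / 3.9204 = 22.22 kg/m^2

22.22 kg/m^2


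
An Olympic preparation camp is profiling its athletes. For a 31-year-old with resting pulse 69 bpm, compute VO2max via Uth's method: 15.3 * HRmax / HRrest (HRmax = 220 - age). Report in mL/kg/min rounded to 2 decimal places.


Step 1: HRmax = 220 - 31 = 189 bpm
Step 2: Ratio = 189 / 69 = 2.7391
Step 3: VO2max = 15.3 * 2.7391 = 41.91 mL/kg/min

41.91 mL/kg/min


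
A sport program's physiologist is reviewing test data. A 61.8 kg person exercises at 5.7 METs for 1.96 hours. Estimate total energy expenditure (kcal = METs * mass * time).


Energy = METs * mass(kg) * time(h)
= 5.7 * 61.8 * 1.96
= 690.43 kcal

690.43 kcal


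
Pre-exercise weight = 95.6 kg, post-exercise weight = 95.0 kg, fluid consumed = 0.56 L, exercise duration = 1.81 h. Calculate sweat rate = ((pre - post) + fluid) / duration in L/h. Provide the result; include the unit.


Weight loss = 95.6 - 95.0 = 0.6 kg (approx L)
Total sweat = 0.6 + 0.56 = 1.16 L
Sweat rate = 1.16 / 1.81 = 0.641 L/h

0.641 L/h


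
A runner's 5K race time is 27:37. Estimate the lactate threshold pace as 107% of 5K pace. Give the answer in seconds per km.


Total race time = 27*60 + 37 = 1657 seconds
5K pace = 1657 / 5 = 331.4 sec/km
LT pace = 331.4 * 1.07 = 354.6 sec/km

354.6 s/km


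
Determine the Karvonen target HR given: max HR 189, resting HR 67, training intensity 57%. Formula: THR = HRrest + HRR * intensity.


HRR = HRmax - HRrest = 189 - 67 = 122
THR = 67 + 122 * 0.57
= 136.54 bpm

136.54 bpm


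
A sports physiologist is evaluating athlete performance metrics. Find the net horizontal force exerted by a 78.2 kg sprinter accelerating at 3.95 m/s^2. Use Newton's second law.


Newton's second law: F = m * a
F = 78.2 * 3.95 = 308.89 N

308.89 N


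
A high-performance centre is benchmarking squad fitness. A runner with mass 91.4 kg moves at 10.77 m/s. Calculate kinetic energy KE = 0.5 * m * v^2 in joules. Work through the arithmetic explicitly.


v^2 = 10.77^2 = 115.9929
KE = 0.5 * 91.4 * 115.9929
= 5300.88 J

5300.88 J


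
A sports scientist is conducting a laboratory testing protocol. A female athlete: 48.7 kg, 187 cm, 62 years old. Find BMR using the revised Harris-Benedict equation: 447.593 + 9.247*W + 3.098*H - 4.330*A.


Intercept = 447.593
Weight contribution = 9.247 * 48.7 = 450.3289
Height contribution = 3.098 * 187 = 579.326
Age contribution = 4.33 * 62 = 268.46
BMR = 447.593 + 450.3289 + 579.326 - 268.46
= 1208.79 kcal/day

1208.79 kcal/day


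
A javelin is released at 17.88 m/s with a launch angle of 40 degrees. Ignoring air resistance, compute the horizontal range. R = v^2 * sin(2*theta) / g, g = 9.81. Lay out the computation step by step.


Launch speed squared = 319.6944
sin(2 * 40 deg) = 0.984808
Range = 319.6944 * 0.984808 / 9.81
= 32.094 m

32.094 m


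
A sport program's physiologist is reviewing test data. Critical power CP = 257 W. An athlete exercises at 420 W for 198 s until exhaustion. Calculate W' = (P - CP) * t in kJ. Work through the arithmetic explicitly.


P - CP = 420 - 257 = 163 W
W' = 163 * 198 = 32274 J
= 32274 / 1000 = 32.274 kJ

32.274 kJ


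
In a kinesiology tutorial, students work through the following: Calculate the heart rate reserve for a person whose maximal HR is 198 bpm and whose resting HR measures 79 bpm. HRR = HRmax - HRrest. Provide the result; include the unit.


HRmax = 198 bpm
HRrest = 79 bpm
HRR = 198 - 79 = 119 bpm

119 bpm


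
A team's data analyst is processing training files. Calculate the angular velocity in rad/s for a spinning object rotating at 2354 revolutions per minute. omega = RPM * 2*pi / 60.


omega = RPM * 2*pi / 60
= 2354 * 6.28318531 / 60
= 246.51 rad/s

246.51 rad/s


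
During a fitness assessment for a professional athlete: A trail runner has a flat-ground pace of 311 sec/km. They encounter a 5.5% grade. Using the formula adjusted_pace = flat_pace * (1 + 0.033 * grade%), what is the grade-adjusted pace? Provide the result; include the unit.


Grade factor = 1 + 0.033 * 5.5 = 1.1815
Adjusted = 311 * 1.1815 = 367.45 sec/km

367.45 s/km


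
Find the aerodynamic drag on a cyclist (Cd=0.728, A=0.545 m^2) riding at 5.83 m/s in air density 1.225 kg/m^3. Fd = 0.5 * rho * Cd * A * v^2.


Fd = 0.5 * 1.225 * 0.728 * 0.545 * 5.83^2
= 0.5 * 1.225 * 0.728 * 0.545 * 33.9889
= 8.26 N

8.26 N


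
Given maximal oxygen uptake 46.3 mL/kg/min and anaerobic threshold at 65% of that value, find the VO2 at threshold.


Percentage as decimal = 0.65
VO2 at AT = 46.3 * 0.65 = 30.1 mL/kg/min

30.1 mL/kg/min


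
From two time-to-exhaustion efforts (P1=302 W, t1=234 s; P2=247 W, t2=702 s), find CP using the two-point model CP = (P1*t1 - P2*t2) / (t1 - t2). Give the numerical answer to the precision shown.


Work in trial 1 = 70668 J
Work in trial 2 = 173394 J
Delta work = -102726 J
Delta time = -468 s
CP = -102726 / -468 = 219.5 W

219.5 W


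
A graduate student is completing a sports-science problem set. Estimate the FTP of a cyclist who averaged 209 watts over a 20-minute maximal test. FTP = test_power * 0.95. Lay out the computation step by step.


FTP = 209 * 0.95 = 198.55 W

198.55 W


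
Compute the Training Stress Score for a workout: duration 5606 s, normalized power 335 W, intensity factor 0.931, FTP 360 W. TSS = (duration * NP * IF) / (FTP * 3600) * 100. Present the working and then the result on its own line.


Product = 5606 * 335 * 0.931 = 1748427.31
Base = 360 * 3600 = 1296000
TSS = 1748427.31 / 1296000 * 100 = 134.91

134.91 TSS


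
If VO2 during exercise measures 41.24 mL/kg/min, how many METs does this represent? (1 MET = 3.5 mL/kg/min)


METs = VO2 / 3.5 = 41.24 / 3.5 = 11.78

11.78 METs


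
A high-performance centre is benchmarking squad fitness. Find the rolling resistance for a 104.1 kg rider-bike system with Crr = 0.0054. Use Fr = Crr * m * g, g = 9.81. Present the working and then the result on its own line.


m * g = 104.1 * 9.81 = 1021.221 N
Fr = 0.0054 * 1021.221 = 5.515 N

5.515 N


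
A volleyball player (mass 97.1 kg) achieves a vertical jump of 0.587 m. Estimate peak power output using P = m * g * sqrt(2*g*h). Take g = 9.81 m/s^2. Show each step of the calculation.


2 * g * h = 2 * 9.81 * 0.587 = 11.51694
sqrt(11.51694) = 3.393662 m/s
P = 97.1 * 9.81 * 3.393662 = 3232.64 W

3232.64 W


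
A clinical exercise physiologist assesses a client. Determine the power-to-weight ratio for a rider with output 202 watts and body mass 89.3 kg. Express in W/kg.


P/W = 202 / 89.3 = 2.262 W/kg

2.262 W/kg


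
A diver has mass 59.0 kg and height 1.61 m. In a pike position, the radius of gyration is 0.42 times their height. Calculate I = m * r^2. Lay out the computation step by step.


r = 0.42 * 1.61 = 0.6762 m
I = m * r^2 = 59.0 * 0.457246 = 26.978 kg*m^2

26.978 kg*m^2


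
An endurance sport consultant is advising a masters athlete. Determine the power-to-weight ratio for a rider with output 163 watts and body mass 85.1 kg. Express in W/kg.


P/W = 163 / 85.1 = 1.915 W/kg

1.915 W/kg


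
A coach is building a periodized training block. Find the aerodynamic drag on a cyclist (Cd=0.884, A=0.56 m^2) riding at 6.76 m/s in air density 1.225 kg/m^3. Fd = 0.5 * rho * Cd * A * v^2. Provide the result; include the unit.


Fd = 0.5 * 1.225 * 0.884 * 0.56 * 6.76^2
= 0.5 * 1.225 * 0.884 * 0.56 * 45.6976
= 13.856 N

13.856 N


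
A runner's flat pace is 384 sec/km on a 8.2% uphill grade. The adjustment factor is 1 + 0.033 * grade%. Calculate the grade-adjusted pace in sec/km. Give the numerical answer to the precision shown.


Factor = 1 + 0.033 * 8.2 = 1.2706
Adjusted pace = 384 * 1.2706
= 487.91 sec/km

487.91 s/km


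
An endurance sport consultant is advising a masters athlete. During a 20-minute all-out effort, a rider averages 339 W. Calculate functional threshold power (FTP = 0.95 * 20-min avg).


FTP = 0.95 * 339
= 322.05 W

322.05 W


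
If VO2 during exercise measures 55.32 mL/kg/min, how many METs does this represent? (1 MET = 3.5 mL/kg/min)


METs = VO2 / 3.5 = 55.32 / 3.5 = 15.81

15.81 METs


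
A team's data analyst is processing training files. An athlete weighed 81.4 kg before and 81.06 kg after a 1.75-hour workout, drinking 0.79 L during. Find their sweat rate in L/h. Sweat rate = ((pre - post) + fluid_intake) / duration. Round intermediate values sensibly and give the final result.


Body mass change = 0.34 kg
Total sweat loss = 0.34 + 0.79 = 1.13 L
Rate = 1.13 / 1.75 = 0.646 L/h

0.646 L/h


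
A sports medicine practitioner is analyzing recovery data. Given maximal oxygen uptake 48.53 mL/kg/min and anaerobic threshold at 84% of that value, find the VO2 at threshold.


Percentage as decimal = 0.84
VO2 at AT = 48.53 * 0.84 = 40.77 mL/kg/min

40.77 mL/kg/min


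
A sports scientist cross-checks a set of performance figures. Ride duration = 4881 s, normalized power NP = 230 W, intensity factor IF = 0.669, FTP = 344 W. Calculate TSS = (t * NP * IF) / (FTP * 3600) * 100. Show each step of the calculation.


Numerator = 4881 * 230 * 0.669 = 751039.47
Denominator = 344 * 3600 = 1238400
TSS = 751039.47 / 1238400 * 100
= 60.65

60.65 TSS


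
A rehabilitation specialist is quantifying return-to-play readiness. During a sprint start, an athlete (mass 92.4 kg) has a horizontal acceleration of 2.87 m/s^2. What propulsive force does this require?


Propulsive force = mass * acceleration
= 92.4 kg * 2.87 m/s^2
= 265.19 N

265.19 N


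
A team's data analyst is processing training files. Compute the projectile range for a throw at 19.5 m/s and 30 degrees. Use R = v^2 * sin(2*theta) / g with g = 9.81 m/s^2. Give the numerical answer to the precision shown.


Two times the angle = 60 degrees
sin(60) = 0.866025
R = 380.25 * 0.866025 / 9.81 = 33.568 m

33.568 m


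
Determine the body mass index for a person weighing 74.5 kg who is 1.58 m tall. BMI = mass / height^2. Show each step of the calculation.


BMI = mass / height^2
= 74.5 / 1.58^2
= 74.5 / 2.4964
= 29.84 kg/m^2

29.84 kg/m^2


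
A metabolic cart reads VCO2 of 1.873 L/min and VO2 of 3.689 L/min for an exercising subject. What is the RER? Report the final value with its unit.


RER = VCO2 / VO2 = 1.873 / 3.689 = 0.5077

0.5077


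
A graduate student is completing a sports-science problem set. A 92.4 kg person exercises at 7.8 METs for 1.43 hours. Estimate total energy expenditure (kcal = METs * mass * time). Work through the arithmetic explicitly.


Energy = METs * mass(kg) * time(h)
= 7.8 * 92.4 * 1.43
= 1030.63 kcal

1030.63 kcal


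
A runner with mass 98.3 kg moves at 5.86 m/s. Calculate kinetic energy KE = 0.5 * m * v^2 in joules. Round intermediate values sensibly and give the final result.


v^2 = 5.86^2 = 34.3396
KE = 0.5 * 98.3 * 34.3396
= 1687.79 J

1687.79 J


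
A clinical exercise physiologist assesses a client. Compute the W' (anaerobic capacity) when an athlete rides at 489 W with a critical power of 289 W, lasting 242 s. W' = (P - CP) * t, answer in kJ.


Above-CP power = 200 W
Duration = 242 s
W' = 200 * 242 = 48400 J
Convert: 48400 / 1000 = 48.4 kJ

48.4 kJ


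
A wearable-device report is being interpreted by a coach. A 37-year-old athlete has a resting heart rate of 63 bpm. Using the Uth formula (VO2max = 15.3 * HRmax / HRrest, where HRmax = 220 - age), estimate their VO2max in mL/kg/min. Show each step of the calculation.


HRmax = 220 - 37 = 183 bpm
Ratio = HRmax / HRrest = 183 / 63 = 2.9048
VO2max = 15.3 * 2.9048 = 44.44 mL/kg/min

44.44 mL/kg/min


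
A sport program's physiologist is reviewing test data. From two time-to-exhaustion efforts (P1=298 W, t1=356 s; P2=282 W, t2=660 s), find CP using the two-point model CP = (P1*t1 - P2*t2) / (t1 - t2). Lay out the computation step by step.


Work in trial 1 = 106088 J
Work in trial 2 = 186120 J
Delta work = -80032 J
Delta time = -304 s
CP = -80032 / -304 = 263.26 W

263.26 W


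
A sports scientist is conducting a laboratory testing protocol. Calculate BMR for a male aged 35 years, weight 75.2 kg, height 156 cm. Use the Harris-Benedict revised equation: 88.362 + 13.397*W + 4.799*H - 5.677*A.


Substituting values:
W term = 13.397 * 75.2 = 1007.4544
H term = 4.799 * 156 = 748.644
A term = 5.677 * 35 = 198.695
BMR = 1645.77 kcal/day

1645.77 kcal/day
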